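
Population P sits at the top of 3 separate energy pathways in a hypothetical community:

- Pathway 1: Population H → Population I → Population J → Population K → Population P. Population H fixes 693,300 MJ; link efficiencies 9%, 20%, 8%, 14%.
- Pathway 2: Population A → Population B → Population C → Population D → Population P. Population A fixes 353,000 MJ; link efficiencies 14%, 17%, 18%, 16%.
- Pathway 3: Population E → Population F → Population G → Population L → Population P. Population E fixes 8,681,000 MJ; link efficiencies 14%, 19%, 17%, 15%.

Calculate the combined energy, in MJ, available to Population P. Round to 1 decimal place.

6270.1 MJ

Pathway 1: 693300 × 0.09 × 0.2 × 0.08 × 0.14 = 139.76928 MJ
Pathway 2: 353000 × 0.14 × 0.17 × 0.18 × 0.16 = 241.96032 MJ
Pathway 3: 8681000 × 0.14 × 0.19 × 0.17 × 0.15 = 5888.3223 MJ
Total at Population P: 139.76928 + 241.96032 + 5888.3223 = 6270.0519 MJ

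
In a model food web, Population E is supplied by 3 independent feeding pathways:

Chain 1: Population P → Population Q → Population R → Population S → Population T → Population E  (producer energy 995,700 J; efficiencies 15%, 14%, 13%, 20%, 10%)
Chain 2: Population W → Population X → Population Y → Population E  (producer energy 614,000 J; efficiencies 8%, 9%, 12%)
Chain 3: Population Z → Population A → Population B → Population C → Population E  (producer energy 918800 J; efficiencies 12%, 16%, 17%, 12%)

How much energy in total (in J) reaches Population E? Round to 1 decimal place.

Chain 1: 995700 × 0.15 × 0.14 × 0.13 × 0.2 × 0.1 = 54.36522 J
Chain 2: 614000 × 0.08 × 0.09 × 0.12 = 530.496 J
Chain 3: 918800 × 0.12 × 0.16 × 0.17 × 0.12 = 359.875584 J
Total at Population E: 54.36522 + 530.496 + 359.875584 = 944.736804 J

944.7 J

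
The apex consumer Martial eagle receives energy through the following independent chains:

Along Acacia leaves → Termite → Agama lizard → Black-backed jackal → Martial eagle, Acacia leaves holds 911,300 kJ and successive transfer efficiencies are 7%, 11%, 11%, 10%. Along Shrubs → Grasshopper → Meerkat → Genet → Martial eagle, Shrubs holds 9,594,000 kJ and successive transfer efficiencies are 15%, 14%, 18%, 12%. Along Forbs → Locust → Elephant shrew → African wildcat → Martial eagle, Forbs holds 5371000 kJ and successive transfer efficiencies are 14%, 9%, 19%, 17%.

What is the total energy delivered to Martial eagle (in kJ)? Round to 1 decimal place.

6614.9 kJ

Via Acacia leaves: 911300 × 0.07 × 0.11 × 0.11 × 0.1 = 77.18711 kJ
Via Shrubs: 9594000 × 0.15 × 0.14 × 0.18 × 0.12 = 4351.8384 kJ
Via Forbs: 5371000 × 0.14 × 0.09 × 0.19 × 0.17 = 2185.88958 kJ
Total at Martial eagle: 77.18711 + 4351.8384 + 2185.88958 = 6614.91509 kJ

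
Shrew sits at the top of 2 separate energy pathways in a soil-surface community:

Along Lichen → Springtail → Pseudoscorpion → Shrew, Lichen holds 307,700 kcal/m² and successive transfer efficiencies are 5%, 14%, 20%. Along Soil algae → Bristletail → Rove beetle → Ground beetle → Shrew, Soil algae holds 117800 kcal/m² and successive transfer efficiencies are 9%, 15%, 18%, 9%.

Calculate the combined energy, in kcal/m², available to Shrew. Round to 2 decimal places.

Via Lichen: 307700 × 0.05 × 0.14 × 0.2 = 430.78 kcal/m²
Via Soil algae: 117800 × 0.09 × 0.15 × 0.18 × 0.09 = 25.76286 kcal/m²
Total at Shrew: 430.78 + 25.76286 = 456.54286 kcal/m²

456.54 kcal/m²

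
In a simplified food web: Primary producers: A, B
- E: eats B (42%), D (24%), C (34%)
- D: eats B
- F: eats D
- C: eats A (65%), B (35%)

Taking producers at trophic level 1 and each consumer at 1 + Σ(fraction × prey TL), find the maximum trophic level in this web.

3

C: 1 + (0.65×1 + 0.35×1) = 2
D: 1 + 1 = 2
E: 1 + (0.42×1 + 0.24×2 + 0.34×2) = 2.58
F: 1 + 2 = 3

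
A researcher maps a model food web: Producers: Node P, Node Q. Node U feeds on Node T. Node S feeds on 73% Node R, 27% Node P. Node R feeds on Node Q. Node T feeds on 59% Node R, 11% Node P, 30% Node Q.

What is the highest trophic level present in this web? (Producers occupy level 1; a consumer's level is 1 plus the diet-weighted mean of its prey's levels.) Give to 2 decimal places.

Node R: 1 + 1 = 2
Node S: 1 + (0.73×2 + 0.27×1) = 2.73
Node T: 1 + (0.59×2 + 0.11×1 + 0.3×1) = 2.59
Node U: 1 + 2.59 = 3.59

3.59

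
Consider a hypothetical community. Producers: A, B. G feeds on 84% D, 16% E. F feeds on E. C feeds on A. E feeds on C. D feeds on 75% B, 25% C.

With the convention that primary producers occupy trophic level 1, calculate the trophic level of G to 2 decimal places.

C: 1 + 1 = 2
D: 1 + (0.75×1 + 0.25×2) = 2.25
E: 1 + 2 = 3
F: 1 + 3 = 4
G: 1 + (0.84×2.25 + 0.16×3) = 3.37

3.37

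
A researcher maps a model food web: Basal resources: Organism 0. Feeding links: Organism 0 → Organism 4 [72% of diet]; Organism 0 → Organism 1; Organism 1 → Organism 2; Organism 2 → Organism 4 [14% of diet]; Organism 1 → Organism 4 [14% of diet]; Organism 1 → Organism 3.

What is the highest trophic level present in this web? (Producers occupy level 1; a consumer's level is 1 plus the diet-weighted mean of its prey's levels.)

Organism 1: 1 + 1 = 2
Organism 2: 1 + 2 = 3
Organism 3: 1 + 2 = 3
Organism 4: 1 + (0.14×3 + 0.72×1 + 0.14×2) = 2.42

3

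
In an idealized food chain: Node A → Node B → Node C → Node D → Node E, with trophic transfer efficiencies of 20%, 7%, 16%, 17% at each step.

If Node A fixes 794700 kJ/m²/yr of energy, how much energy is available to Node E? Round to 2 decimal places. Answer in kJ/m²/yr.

302.62 kJ/m²/yr

Node B: 794700 × 0.2 = 158940 kJ/m²/yr
Node C: 158940 × 0.07 = 11125.8 kJ/m²/yr
Node D: 11125.8 × 0.16 = 1780.128 kJ/m²/yr
Node E: 1780.128 × 0.17 = 302.62176 kJ/m²/yr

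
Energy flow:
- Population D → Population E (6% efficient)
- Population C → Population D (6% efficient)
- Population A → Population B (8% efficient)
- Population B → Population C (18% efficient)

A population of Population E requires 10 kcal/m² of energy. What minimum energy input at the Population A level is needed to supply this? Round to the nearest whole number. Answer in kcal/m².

192901 kcal/m²

Cumulative transfer efficiency: 0.08 × 0.18 × 0.06 × 0.06 = 0.00005184
Population A energy = 10 / 0.00005184 = 192901 kcal/m²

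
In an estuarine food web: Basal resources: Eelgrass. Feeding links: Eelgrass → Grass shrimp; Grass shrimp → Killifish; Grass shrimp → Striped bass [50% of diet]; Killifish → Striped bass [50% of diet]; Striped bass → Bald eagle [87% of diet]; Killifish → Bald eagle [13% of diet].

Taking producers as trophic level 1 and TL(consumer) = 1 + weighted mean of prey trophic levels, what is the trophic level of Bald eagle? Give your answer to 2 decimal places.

4.44

Grass shrimp: 1 + 1 = 2
Killifish: 1 + 2 = 3
Striped bass: 1 + (0.5×2 + 0.5×3) = 3.5
Bald eagle: 1 + (0.87×3.5 + 0.13×3) = 4.435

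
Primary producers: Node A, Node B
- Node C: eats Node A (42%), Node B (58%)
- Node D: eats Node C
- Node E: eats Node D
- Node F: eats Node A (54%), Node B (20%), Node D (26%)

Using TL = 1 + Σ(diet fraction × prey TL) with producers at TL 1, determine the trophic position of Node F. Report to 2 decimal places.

2.52

Node C: 1 + (0.42×1 + 0.58×1) = 2
Node D: 1 + 2 = 3
Node E: 1 + 3 = 4
Node F: 1 + (0.54×1 + 0.2×1 + 0.26×3) = 2.52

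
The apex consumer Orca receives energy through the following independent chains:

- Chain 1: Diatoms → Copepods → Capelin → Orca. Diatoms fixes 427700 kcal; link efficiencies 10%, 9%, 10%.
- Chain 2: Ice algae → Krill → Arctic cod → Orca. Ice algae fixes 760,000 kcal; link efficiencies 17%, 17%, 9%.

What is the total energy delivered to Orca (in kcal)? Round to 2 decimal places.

Chain 1: 427700 × 0.1 × 0.09 × 0.1 = 384.93 kcal
Chain 2: 760000 × 0.17 × 0.17 × 0.09 = 1976.76 kcal
Total at Orca: 384.93 + 1976.76 = 2361.69 kcal

2361.69 kcal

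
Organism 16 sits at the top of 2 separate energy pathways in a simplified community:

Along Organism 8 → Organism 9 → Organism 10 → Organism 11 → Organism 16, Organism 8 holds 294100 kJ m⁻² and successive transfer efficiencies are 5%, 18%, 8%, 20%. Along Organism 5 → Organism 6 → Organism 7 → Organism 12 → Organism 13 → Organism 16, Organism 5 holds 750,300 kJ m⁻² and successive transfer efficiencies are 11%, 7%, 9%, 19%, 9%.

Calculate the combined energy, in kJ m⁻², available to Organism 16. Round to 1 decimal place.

51.2 kJ m⁻²

Via Organism 8: 294100 × 0.05 × 0.18 × 0.08 × 0.2 = 42.3504 kJ m⁻²
Via Organism 5: 750300 × 0.11 × 0.07 × 0.09 × 0.19 × 0.09 = 8.89128009 kJ m⁻²
Total at Organism 16: 42.3504 + 8.89128009 = 51.24168009 kJ m⁻²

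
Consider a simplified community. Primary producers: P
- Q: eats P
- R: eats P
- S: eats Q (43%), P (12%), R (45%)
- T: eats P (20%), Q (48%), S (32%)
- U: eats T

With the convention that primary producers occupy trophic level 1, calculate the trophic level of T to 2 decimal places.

3.08

Q: 1 + 1 = 2
R: 1 + 1 = 2
S: 1 + (0.43×2 + 0.12×1 + 0.45×2) = 2.88
T: 1 + (0.2×1 + 0.48×2 + 0.32×2.88) = 3.0816
U: 1 + 3.0816 = 4.0816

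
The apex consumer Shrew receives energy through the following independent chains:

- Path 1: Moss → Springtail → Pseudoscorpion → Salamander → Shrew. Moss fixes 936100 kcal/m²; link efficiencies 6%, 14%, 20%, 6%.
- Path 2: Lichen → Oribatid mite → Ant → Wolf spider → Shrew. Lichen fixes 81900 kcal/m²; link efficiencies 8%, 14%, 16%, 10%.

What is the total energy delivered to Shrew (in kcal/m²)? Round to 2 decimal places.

Path 1: 936100 × 0.06 × 0.14 × 0.2 × 0.06 = 94.35888 kcal/m²
Path 2: 81900 × 0.08 × 0.14 × 0.16 × 0.1 = 14.67648 kcal/m²
Total at Shrew: 94.35888 + 14.67648 = 109.03536 kcal/m²

109.04 kcal/m²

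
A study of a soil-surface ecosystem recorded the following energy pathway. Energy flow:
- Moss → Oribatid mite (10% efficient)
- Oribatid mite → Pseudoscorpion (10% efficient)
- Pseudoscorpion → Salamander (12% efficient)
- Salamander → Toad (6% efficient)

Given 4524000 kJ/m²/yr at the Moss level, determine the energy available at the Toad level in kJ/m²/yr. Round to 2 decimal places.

Oribatid mite: 4524000 × 0.1 = 452400 kJ/m²/yr
Pseudoscorpion: 452400 × 0.1 = 45240 kJ/m²/yr
Salamander: 45240 × 0.12 = 5428.8 kJ/m²/yr
Toad: 5428.8 × 0.06 = 325.728 kJ/m²/yr

325.73 kJ/m²/yr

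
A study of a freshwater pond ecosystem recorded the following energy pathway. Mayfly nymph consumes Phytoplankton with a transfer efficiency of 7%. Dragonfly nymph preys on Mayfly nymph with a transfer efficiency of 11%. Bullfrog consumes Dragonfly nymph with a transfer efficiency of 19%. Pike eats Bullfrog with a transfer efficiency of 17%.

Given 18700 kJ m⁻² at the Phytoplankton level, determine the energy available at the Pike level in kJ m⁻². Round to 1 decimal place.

4.7 kJ m⁻²

Mayfly nymph: 18700 × 0.07 = 1309 kJ m⁻²
Dragonfly nymph: 1309 × 0.11 = 143.99 kJ m⁻²
Bullfrog: 143.99 × 0.19 = 27.3581 kJ m⁻²
Pike: 27.3581 × 0.17 = 4.650877 kJ m⁻²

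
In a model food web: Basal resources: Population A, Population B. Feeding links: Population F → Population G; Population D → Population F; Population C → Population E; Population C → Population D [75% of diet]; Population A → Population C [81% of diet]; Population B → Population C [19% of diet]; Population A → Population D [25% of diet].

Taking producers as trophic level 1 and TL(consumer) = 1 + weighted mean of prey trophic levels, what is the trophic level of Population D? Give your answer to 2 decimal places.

Population C: 1 + (0.19×1 + 0.81×1) = 2
Population D: 1 + (0.75×2 + 0.25×1) = 2.75
Population E: 1 + 2 = 3
Population F: 1 + 2.75 = 3.75
Population G: 1 + 3.75 = 4.75

2.75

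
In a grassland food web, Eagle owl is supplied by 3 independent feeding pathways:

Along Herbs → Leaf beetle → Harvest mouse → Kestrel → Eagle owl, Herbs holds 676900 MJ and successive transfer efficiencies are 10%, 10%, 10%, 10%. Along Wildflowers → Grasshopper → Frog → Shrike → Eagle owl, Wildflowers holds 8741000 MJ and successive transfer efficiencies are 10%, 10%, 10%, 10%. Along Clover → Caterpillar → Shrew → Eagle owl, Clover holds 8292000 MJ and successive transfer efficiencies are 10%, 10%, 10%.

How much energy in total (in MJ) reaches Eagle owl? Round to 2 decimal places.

9233.79 MJ

Via Herbs: 676900 × 0.1 × 0.1 × 0.1 × 0.1 = 67.69 MJ
Via Wildflowers: 8741000 × 0.1 × 0.1 × 0.1 × 0.1 = 874.1 MJ
Via Clover: 8292000 × 0.1 × 0.1 × 0.1 = 8292 MJ
Total at Eagle owl: 67.69 + 874.1 + 8292 = 9233.79 MJ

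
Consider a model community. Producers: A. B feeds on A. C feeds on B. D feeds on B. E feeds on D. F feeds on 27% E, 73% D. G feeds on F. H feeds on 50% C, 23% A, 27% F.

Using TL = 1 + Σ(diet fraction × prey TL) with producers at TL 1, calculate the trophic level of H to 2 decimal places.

3.88

B: 1 + 1 = 2
C: 1 + 2 = 3
D: 1 + 2 = 3
E: 1 + 3 = 4
F: 1 + (0.27×4 + 0.73×3) = 4.27
G: 1 + 4.27 = 5.27
H: 1 + (0.5×3 + 0.23×1 + 0.27×4.27) = 3.8829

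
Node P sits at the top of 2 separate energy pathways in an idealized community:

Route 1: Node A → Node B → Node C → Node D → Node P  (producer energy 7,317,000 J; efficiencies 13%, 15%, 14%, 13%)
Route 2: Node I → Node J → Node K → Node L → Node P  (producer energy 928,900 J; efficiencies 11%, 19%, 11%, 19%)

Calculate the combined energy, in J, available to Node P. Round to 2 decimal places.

3002.56 J

Route 1: 7317000 × 0.13 × 0.15 × 0.14 × 0.13 = 2596.8033 J
Route 2: 928900 × 0.11 × 0.19 × 0.11 × 0.19 = 405.752809 J
Total at Node P: 2596.8033 + 405.752809 = 3002.556109 J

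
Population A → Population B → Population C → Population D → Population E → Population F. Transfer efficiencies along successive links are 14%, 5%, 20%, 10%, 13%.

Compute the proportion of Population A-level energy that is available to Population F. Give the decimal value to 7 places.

0.0000182

Product of link efficiencies: 0.14 × 0.05 × 0.2 × 0.1 × 0.13 = 0.0000182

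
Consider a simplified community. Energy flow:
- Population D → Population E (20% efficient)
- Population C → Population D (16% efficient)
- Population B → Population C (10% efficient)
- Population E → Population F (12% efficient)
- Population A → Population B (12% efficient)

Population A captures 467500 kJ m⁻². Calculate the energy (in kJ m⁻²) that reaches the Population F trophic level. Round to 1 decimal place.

Population B: 467500 × 0.12 = 56100 kJ m⁻²
Population C: 56100 × 0.1 = 5610 kJ m⁻²
Population D: 5610 × 0.16 = 897.6 kJ m⁻²
Population E: 897.6 × 0.2 = 179.52 kJ m⁻²
Population F: 179.52 × 0.12 = 21.5424 kJ m⁻²

21.5 kJ m⁻²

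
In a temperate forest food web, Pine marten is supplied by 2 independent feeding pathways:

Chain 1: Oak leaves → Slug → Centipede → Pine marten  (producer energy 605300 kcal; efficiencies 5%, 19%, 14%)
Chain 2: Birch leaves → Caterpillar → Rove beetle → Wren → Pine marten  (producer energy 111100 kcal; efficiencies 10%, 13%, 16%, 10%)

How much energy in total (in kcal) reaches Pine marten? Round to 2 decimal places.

828.16 kcal

Chain 1: 605300 × 0.05 × 0.19 × 0.14 = 805.049 kcal
Chain 2: 111100 × 0.1 × 0.13 × 0.16 × 0.1 = 23.1088 kcal
Total at Pine marten: 805.049 + 23.1088 = 828.1578 kcal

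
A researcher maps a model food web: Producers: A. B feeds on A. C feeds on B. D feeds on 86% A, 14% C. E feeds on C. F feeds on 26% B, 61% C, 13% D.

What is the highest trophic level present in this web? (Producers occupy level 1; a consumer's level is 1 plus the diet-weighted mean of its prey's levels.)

B: 1 + 1 = 2
C: 1 + 2 = 3
D: 1 + (0.86×1 + 0.14×3) = 2.28
E: 1 + 3 = 4
F: 1 + (0.26×2 + 0.61×3 + 0.13×2.28) = 3.6464

4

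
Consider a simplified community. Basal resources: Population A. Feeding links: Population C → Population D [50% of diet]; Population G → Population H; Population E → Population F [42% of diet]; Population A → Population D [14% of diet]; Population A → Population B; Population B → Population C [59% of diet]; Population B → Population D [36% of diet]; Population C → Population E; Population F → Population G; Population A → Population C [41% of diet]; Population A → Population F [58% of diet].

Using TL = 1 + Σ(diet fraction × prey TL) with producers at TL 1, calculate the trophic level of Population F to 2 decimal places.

Population B: 1 + 1 = 2
Population C: 1 + (0.59×2 + 0.41×1) = 2.59
Population D: 1 + (0.5×2.59 + 0.36×2 + 0.14×1) = 3.155
Population E: 1 + 2.59 = 3.59
Population F: 1 + (0.58×1 + 0.42×3.59) = 3.0878
Population G: 1 + 3.0878 = 4.0878
Population H: 1 + 4.0878 = 5.0878

3.09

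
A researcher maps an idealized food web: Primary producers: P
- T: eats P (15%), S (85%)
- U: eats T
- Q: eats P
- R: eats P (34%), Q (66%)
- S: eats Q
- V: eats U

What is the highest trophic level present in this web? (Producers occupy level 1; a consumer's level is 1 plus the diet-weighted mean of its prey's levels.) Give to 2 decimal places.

5.70

Q: 1 + 1 = 2
R: 1 + (0.34×1 + 0.66×2) = 2.66
S: 1 + 2 = 3
T: 1 + (0.15×1 + 0.85×3) = 3.7
U: 1 + 3.7 = 4.7
V: 1 + 4.7 = 5.7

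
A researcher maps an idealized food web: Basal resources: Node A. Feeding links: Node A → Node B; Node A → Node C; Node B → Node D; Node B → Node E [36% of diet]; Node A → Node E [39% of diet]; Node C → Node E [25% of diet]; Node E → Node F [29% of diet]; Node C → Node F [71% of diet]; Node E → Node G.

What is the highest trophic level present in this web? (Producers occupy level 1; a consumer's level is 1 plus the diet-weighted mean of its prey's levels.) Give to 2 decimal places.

Node B: 1 + 1 = 2
Node C: 1 + 1 = 2
Node D: 1 + 2 = 3
Node E: 1 + (0.36×2 + 0.39×1 + 0.25×2) = 2.61
Node F: 1 + (0.29×2.61 + 0.71×2) = 3.1769
Node G: 1 + 2.61 = 3.61

3.61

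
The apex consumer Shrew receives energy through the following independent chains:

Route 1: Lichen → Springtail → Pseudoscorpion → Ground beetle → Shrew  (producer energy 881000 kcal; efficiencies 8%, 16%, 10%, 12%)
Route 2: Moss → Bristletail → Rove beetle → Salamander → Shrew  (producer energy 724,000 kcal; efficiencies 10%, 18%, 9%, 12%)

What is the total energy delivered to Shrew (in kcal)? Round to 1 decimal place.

276.1 kcal

Route 1: 881000 × 0.08 × 0.16 × 0.1 × 0.12 = 135.3216 kcal
Route 2: 724000 × 0.1 × 0.18 × 0.09 × 0.12 = 140.7456 kcal
Total at Shrew: 135.3216 + 140.7456 = 276.0672 kcal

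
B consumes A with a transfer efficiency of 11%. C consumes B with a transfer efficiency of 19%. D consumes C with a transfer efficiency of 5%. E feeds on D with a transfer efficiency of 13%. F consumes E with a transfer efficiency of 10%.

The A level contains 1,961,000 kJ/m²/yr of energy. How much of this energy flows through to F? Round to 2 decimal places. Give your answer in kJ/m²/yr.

B: 1961000 × 0.11 = 215710 kJ/m²/yr
C: 215710 × 0.19 = 40984.9 kJ/m²/yr
D: 40984.9 × 0.05 = 2049.245 kJ/m²/yr
E: 2049.245 × 0.13 = 266.40185 kJ/m²/yr
F: 266.40185 × 0.1 = 26.640185 kJ/m²/yr

26.64 kJ/m²/yr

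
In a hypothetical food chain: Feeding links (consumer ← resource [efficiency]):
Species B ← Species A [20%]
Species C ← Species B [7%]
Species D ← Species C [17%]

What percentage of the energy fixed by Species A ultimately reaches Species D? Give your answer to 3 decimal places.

0.238%

Product of link efficiencies: 0.2 × 0.07 × 0.17 = 0.00238
As a percentage: 0.00238 × 100 = 0.238%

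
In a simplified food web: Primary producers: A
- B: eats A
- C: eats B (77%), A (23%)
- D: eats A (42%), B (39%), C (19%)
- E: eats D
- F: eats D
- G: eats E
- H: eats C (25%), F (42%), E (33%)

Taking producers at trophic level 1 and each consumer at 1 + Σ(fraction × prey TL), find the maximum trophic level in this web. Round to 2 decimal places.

4.73

B: 1 + 1 = 2
C: 1 + (0.77×2 + 0.23×1) = 2.77
D: 1 + (0.42×1 + 0.39×2 + 0.19×2.77) = 2.7263
E: 1 + 2.7263 = 3.7263
F: 1 + 2.7263 = 3.7263
G: 1 + 3.7263 = 4.7263
H: 1 + (0.25×2.77 + 0.42×3.7263 + 0.33×3.7263) = 4.487225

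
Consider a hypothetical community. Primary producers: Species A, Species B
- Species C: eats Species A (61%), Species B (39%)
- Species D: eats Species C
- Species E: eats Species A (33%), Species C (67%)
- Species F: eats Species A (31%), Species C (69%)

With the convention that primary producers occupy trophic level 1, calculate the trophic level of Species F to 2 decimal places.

Species C: 1 + (0.61×1 + 0.39×1) = 2
Species D: 1 + 2 = 3
Species E: 1 + (0.33×1 + 0.67×2) = 2.67
Species F: 1 + (0.31×1 + 0.69×2) = 2.69

2.69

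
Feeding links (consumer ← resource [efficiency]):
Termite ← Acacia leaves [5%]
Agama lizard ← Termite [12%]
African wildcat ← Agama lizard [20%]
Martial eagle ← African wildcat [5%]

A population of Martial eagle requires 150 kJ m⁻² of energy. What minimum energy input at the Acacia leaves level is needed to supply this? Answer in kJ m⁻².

2500000 kJ m⁻²

Cumulative transfer efficiency: 0.05 × 0.12 × 0.2 × 0.05 = 0.00006
Acacia leaves energy = 150 / 0.00006 = 2500000 kJ m⁻²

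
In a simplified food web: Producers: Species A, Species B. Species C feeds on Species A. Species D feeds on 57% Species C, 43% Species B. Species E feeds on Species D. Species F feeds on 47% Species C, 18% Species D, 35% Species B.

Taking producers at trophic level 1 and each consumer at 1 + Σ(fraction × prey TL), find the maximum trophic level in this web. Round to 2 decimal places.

Species C: 1 + 1 = 2
Species D: 1 + (0.57×2 + 0.43×1) = 2.57
Species E: 1 + 2.57 = 3.57
Species F: 1 + (0.47×2 + 0.18×2.57 + 0.35×1) = 2.7526

3.57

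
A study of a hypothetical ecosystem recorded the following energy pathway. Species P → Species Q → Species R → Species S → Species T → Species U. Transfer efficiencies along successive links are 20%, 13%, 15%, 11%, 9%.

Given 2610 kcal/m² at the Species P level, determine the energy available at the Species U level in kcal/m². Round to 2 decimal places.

Species Q: 2610 × 0.2 = 522 kcal/m²
Species R: 522 × 0.13 = 67.86 kcal/m²
Species S: 67.86 × 0.15 = 10.179 kcal/m²
Species T: 10.179 × 0.11 = 1.11969 kcal/m²
Species U: 1.11969 × 0.09 = 0.1007721 kcal/m²

0.10 kcal/m²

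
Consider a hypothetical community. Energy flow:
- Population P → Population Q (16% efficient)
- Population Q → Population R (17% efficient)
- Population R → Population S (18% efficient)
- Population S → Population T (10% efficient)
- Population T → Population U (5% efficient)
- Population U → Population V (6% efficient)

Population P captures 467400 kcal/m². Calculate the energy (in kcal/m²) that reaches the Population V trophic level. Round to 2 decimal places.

0.69 kcal/m²

Population Q: 467400 × 0.16 = 74784 kcal/m²
Population R: 74784 × 0.17 = 12713.28 kcal/m²
Population S: 12713.28 × 0.18 = 2288.3904 kcal/m²
Population T: 2288.3904 × 0.1 = 228.83904 kcal/m²
Population U: 228.83904 × 0.05 = 11.441952 kcal/m²
Population V: 11.441952 × 0.06 = 0.68651712 kcal/m²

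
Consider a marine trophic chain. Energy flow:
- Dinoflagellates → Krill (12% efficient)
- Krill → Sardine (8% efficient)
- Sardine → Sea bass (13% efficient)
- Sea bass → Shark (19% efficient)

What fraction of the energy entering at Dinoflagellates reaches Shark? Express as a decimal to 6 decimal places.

0.000237

Product of link efficiencies: 0.12 × 0.08 × 0.13 × 0.19 = 0.00023712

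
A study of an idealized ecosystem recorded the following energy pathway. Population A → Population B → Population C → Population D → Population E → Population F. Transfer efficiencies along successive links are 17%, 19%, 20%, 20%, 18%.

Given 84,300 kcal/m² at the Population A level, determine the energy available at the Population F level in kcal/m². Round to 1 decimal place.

19.6 kcal/m²

Population B: 84300 × 0.17 = 14331 kcal/m²
Population C: 14331 × 0.19 = 2722.89 kcal/m²
Population D: 2722.89 × 0.2 = 544.578 kcal/m²
Population E: 544.578 × 0.2 = 108.9156 kcal/m²
Population F: 108.9156 × 0.18 = 19.604808 kcal/m²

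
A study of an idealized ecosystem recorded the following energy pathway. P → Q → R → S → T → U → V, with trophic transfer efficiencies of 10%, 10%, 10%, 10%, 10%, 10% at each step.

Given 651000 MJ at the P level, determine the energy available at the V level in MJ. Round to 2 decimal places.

Q: 651000 × 0.1 = 65100 MJ
R: 65100 × 0.1 = 6510 MJ
S: 6510 × 0.1 = 651 MJ
T: 651 × 0.1 = 65.1 MJ
U: 65.1 × 0.1 = 6.51 MJ
V: 6.51 × 0.1 = 0.651 MJ

0.65 MJ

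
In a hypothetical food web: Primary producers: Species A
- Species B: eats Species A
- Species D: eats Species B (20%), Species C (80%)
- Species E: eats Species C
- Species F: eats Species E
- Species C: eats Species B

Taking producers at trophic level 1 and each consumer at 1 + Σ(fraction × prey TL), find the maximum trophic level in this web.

5

Species B: 1 + 1 = 2
Species C: 1 + 2 = 3
Species D: 1 + (0.2×2 + 0.8×3) = 3.8
Species E: 1 + 3 = 4
Species F: 1 + 4 = 5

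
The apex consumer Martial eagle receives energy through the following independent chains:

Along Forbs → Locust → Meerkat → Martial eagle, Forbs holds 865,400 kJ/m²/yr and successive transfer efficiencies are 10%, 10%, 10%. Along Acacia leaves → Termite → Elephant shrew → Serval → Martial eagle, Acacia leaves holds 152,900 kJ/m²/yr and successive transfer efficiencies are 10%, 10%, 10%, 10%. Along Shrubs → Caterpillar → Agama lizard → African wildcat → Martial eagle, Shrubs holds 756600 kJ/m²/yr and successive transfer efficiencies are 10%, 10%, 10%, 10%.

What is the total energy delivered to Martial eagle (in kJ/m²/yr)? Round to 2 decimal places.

956.35 kJ/m²/yr

Via Forbs: 865400 × 0.1 × 0.1 × 0.1 = 865.4 kJ/m²/yr
Via Acacia leaves: 152900 × 0.1 × 0.1 × 0.1 × 0.1 = 15.29 kJ/m²/yr
Via Shrubs: 756600 × 0.1 × 0.1 × 0.1 × 0.1 = 75.66 kJ/m²/yr
Total at Martial eagle: 865.4 + 15.29 + 75.66 = 956.35 kJ/m²/yr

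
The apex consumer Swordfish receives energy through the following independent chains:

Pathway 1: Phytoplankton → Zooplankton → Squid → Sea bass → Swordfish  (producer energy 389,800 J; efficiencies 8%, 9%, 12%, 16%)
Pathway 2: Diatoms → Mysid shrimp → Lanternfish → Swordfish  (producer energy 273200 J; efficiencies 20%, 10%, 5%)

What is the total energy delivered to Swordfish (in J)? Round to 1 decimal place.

327.1 J

Pathway 1: 389800 × 0.08 × 0.09 × 0.12 × 0.16 = 53.885952 J
Pathway 2: 273200 × 0.2 × 0.1 × 0.05 = 273.2 J
Total at Swordfish: 53.885952 + 273.2 = 327.085952 J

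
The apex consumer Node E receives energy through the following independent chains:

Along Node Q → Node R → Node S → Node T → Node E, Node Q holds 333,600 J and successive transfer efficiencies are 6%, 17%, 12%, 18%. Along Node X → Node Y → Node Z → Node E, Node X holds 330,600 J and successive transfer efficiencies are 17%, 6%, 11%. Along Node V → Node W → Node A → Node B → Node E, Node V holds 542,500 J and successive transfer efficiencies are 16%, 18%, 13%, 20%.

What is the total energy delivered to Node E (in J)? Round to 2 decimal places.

850.66 J

Via Node Q: 333600 × 0.06 × 0.17 × 0.12 × 0.18 = 73.498752 J
Via Node X: 330600 × 0.17 × 0.06 × 0.11 = 370.9332 J
Via Node V: 542500 × 0.16 × 0.18 × 0.13 × 0.2 = 406.224 J
Total at Node E: 73.498752 + 370.9332 + 406.224 = 850.655952 J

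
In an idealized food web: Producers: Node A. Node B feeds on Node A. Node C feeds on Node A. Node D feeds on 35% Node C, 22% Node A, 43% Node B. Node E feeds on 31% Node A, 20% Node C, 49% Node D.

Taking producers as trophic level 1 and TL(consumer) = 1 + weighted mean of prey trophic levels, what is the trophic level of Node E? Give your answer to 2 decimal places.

3.07

Node B: 1 + 1 = 2
Node C: 1 + 1 = 2
Node D: 1 + (0.35×2 + 0.22×1 + 0.43×2) = 2.78
Node E: 1 + (0.31×1 + 0.2×2 + 0.49×2.78) = 3.0722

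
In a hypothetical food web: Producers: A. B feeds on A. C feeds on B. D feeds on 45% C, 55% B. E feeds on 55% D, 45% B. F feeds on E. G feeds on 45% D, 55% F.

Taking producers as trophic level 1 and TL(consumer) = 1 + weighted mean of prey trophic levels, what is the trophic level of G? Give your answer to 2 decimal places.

B: 1 + 1 = 2
C: 1 + 2 = 3
D: 1 + (0.45×3 + 0.55×2) = 3.45
E: 1 + (0.55×3.45 + 0.45×2) = 3.7975
F: 1 + 3.7975 = 4.7975
G: 1 + (0.45×3.45 + 0.55×4.7975) = 5.191125

5.19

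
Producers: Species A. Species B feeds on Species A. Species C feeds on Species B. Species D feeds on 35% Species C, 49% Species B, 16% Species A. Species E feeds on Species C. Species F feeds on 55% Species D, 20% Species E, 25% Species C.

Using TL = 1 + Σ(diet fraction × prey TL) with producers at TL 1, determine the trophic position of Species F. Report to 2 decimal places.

Species B: 1 + 1 = 2
Species C: 1 + 2 = 3
Species D: 1 + (0.35×3 + 0.49×2 + 0.16×1) = 3.19
Species E: 1 + 3 = 4
Species F: 1 + (0.55×3.19 + 0.2×4 + 0.25×3) = 4.3045

4.30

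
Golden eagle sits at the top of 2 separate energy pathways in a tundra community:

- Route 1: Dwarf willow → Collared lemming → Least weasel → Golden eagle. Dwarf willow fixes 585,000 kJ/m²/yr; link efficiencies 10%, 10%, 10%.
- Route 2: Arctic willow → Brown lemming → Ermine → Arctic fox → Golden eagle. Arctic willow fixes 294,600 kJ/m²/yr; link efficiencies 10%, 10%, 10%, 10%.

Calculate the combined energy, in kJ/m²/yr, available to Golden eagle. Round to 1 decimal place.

614.5 kJ/m²/yr

Route 1: 585000 × 0.1 × 0.1 × 0.1 = 585 kJ/m²/yr
Route 2: 294600 × 0.1 × 0.1 × 0.1 × 0.1 = 29.46 kJ/m²/yr
Total at Golden eagle: 585 + 29.46 = 614.46 kJ/m²/yr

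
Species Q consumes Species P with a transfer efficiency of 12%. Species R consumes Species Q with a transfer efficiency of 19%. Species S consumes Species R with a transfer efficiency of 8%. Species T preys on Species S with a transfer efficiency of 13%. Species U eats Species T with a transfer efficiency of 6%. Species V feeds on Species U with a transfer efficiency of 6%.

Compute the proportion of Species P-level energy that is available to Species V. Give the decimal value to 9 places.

Product of link efficiencies: 0.12 × 0.19 × 0.08 × 0.13 × 0.06 × 0.06 = 0.000000853632

0.000000854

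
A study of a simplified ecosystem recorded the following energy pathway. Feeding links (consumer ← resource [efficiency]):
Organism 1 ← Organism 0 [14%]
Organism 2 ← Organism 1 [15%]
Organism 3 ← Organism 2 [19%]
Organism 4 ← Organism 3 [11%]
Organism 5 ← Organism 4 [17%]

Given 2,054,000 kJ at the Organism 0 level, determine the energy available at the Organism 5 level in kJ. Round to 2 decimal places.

153.26 kJ

Organism 1: 2054000 × 0.14 = 287560 kJ
Organism 2: 287560 × 0.15 = 43134 kJ
Organism 3: 43134 × 0.19 = 8195.46 kJ
Organism 4: 8195.46 × 0.11 = 901.5006 kJ
Organism 5: 901.5006 × 0.17 = 153.255102 kJ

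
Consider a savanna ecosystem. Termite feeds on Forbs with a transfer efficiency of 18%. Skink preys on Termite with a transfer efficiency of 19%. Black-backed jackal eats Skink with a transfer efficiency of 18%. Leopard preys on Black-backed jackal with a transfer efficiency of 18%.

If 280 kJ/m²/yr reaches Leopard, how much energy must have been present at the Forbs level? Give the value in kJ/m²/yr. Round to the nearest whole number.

252689 kJ/m²/yr

Cumulative transfer efficiency: 0.18 × 0.19 × 0.18 × 0.18 = 0.00110808
Forbs energy = 280 / 0.00110808 = 252689 kJ/m²/yr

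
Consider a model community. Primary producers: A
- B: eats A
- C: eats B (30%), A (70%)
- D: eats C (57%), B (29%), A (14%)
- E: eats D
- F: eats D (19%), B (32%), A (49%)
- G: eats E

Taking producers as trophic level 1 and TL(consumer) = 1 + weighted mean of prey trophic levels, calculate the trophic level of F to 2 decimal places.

2.71

B: 1 + 1 = 2
C: 1 + (0.3×2 + 0.7×1) = 2.3
D: 1 + (0.57×2.3 + 0.29×2 + 0.14×1) = 3.031
E: 1 + 3.031 = 4.031
F: 1 + (0.19×3.031 + 0.32×2 + 0.49×1) = 2.70589
G: 1 + 4.031 = 5.031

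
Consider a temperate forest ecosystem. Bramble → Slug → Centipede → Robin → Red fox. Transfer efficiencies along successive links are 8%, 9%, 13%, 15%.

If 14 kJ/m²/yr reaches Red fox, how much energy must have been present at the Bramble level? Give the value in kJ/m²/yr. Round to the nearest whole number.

Cumulative transfer efficiency: 0.08 × 0.09 × 0.13 × 0.15 = 0.0001404
Bramble energy = 14 / 0.0001404 = 99715 kJ/m²/yr

99715 kJ/m²/yr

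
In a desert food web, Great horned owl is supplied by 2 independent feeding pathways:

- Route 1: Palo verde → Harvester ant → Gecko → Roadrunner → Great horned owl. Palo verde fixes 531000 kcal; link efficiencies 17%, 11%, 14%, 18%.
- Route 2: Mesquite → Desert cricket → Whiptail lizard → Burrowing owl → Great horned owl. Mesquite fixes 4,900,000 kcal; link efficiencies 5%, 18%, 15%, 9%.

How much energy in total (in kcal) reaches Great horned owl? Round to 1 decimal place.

845.6 kcal

Route 1: 531000 × 0.17 × 0.11 × 0.14 × 0.18 = 250.22844 kcal
Route 2: 4900000 × 0.05 × 0.18 × 0.15 × 0.09 = 595.35 kcal
Total at Great horned owl: 250.22844 + 595.35 = 845.57844 kcal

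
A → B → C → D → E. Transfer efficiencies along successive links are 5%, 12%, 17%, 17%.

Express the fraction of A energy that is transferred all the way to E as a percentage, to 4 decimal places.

Product of link efficiencies: 0.05 × 0.12 × 0.17 × 0.17 = 0.0001734
As a percentage: 0.0001734 × 100 = 0.0173%

0.0173%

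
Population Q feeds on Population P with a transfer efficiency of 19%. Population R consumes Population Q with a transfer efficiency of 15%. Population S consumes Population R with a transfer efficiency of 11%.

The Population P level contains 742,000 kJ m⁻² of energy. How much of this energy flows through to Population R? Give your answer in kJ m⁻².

21147 kJ m⁻²

Population Q: 742000 × 0.19 = 140980 kJ m⁻²
Population R: 140980 × 0.15 = 21147 kJ m⁻²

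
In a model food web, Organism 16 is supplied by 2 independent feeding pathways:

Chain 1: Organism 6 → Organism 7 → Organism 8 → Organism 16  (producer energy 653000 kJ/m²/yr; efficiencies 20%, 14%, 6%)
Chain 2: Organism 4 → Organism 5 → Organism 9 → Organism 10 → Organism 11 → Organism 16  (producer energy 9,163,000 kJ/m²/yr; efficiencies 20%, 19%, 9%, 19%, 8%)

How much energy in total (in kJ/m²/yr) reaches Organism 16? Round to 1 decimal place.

1573.4 kJ/m²/yr

Chain 1: 653000 × 0.2 × 0.14 × 0.06 = 1097.04 kJ/m²/yr
Chain 2: 9163000 × 0.2 × 0.19 × 0.09 × 0.19 × 0.08 = 476.329392 kJ/m²/yr
Total at Organism 16: 1097.04 + 476.329392 = 1573.369392 kJ/m²/yr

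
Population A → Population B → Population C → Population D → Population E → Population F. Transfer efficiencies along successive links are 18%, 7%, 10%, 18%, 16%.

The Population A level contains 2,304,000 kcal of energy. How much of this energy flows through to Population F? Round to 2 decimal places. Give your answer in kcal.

83.61 kcal

Population B: 2304000 × 0.18 = 414720 kcal
Population C: 414720 × 0.07 = 29030.4 kcal
Population D: 29030.4 × 0.1 = 2903.04 kcal
Population E: 2903.04 × 0.18 = 522.5472 kcal
Population F: 522.5472 × 0.16 = 83.607552 kcal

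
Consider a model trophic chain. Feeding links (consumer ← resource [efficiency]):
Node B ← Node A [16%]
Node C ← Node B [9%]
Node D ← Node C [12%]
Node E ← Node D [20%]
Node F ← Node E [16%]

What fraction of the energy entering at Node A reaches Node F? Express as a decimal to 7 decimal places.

0.0000553

Product of link efficiencies: 0.16 × 0.09 × 0.12 × 0.2 × 0.16 = 0.000055296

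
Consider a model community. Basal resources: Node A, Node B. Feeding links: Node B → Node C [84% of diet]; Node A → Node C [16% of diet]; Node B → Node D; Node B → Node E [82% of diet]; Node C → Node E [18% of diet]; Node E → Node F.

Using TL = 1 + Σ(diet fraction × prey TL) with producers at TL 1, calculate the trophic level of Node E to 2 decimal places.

2.18

Node C: 1 + (0.84×1 + 0.16×1) = 2
Node D: 1 + 1 = 2
Node E: 1 + (0.82×1 + 0.18×2) = 2.18
Node F: 1 + 2.18 = 3.18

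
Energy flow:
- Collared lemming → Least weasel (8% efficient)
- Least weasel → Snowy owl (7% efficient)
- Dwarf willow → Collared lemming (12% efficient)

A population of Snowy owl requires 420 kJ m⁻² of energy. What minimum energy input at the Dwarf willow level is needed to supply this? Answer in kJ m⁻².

Cumulative transfer efficiency: 0.12 × 0.08 × 0.07 = 0.000672
Dwarf willow energy = 420 / 0.000672 = 625000 kJ m⁻²

625000 kJ m⁻²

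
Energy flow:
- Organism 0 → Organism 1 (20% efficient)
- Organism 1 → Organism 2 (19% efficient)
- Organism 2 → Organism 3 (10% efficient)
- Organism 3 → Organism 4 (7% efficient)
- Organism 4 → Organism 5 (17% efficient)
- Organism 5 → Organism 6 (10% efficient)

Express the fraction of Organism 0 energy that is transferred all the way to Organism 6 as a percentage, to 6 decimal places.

0.000452%

Product of link efficiencies: 0.2 × 0.19 × 0.1 × 0.07 × 0.17 × 0.1 = 0.000004522
As a percentage: 0.000004522 × 100 = 0.000452%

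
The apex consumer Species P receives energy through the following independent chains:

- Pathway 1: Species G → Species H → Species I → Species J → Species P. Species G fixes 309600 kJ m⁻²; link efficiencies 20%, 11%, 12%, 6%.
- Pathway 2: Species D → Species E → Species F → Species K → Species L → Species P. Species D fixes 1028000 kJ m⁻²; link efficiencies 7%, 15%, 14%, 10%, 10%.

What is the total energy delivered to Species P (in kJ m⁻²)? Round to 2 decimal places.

Pathway 1: 309600 × 0.2 × 0.11 × 0.12 × 0.06 = 49.04064 kJ m⁻²
Pathway 2: 1028000 × 0.07 × 0.15 × 0.14 × 0.1 × 0.1 = 15.1116 kJ m⁻²
Total at Species P: 49.04064 + 15.1116 = 64.15224 kJ m⁻²

64.15 kJ m⁻²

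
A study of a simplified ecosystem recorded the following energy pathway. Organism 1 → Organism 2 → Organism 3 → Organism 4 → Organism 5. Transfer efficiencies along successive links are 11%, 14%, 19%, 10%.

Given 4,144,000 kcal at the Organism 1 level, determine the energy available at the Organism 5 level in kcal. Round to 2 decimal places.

1212.53 kcal

Organism 2: 4144000 × 0.11 = 455840 kcal
Organism 3: 455840 × 0.14 = 63817.6 kcal
Organism 4: 63817.6 × 0.19 = 12125.344 kcal
Organism 5: 12125.344 × 0.1 = 1212.5344 kcal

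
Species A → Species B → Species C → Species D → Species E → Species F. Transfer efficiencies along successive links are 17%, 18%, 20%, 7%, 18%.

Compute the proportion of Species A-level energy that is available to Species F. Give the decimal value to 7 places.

Product of link efficiencies: 0.17 × 0.18 × 0.2 × 0.07 × 0.18 = 0.000077112

0.0000771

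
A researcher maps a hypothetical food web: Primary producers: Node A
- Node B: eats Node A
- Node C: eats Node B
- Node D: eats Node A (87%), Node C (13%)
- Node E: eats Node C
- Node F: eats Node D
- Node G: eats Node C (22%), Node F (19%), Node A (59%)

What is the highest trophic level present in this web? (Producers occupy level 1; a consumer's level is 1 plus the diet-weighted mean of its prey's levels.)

4

Node B: 1 + 1 = 2
Node C: 1 + 2 = 3
Node D: 1 + (0.87×1 + 0.13×3) = 2.26
Node E: 1 + 3 = 4
Node F: 1 + 2.26 = 3.26
Node G: 1 + (0.22×3 + 0.19×3.26 + 0.59×1) = 2.8694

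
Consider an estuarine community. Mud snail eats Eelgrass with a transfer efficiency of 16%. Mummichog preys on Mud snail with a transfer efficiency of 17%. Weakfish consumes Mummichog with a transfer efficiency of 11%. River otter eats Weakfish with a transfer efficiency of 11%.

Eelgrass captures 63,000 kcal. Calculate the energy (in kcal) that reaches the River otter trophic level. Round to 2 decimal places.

Mud snail: 63000 × 0.16 = 10080 kcal
Mummichog: 10080 × 0.17 = 1713.6 kcal
Weakfish: 1713.6 × 0.11 = 188.496 kcal
River otter: 188.496 × 0.11 = 20.73456 kcal

20.73 kcal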